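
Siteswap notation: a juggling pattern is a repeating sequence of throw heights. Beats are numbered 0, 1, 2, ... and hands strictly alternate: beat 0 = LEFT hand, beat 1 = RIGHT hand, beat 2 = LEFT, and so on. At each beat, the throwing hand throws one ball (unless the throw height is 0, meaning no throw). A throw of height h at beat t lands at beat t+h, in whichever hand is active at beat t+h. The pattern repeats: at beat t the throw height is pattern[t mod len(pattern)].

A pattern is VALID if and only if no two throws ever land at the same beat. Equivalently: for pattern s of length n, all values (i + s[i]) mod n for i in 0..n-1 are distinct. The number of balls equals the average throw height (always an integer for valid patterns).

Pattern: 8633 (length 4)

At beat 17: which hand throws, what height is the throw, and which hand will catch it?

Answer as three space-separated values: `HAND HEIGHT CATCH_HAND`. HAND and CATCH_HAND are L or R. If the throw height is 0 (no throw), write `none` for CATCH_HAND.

Beat 17: 17 mod 2 = 1, so hand = R
Throw height = pattern[17 mod 4] = pattern[1] = 6
Lands at beat 17+6=23, 23 mod 2 = 1, so catch hand = R

Answer: R 6 R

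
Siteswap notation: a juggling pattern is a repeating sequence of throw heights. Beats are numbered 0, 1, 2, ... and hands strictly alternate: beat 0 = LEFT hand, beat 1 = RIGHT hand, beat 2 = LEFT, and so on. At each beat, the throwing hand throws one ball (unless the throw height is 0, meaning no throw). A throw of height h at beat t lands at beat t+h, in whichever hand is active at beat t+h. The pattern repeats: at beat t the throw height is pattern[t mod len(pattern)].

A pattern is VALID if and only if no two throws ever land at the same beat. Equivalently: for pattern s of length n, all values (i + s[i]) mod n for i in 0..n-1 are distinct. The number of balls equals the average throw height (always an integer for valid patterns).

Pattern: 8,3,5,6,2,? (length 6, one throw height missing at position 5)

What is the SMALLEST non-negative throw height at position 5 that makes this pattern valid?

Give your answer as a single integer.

i=0: (0 + 8) mod 6 = 2
i=1: (1 + 3) mod 6 = 4
i=2: (2 + 5) mod 6 = 1
i=3: (3 + 6) mod 6 = 3
i=4: (4 + 2) mod 6 = 0
i=5: s[i]=? (unknown)
Known residues: [0, 1, 2, 3, 4]; need a permutation of 0..5, so missing residue r = 5
Need (5 + s) mod 6 = 5; smallest s = (5 - 5) mod 6 = 0

Answer: 0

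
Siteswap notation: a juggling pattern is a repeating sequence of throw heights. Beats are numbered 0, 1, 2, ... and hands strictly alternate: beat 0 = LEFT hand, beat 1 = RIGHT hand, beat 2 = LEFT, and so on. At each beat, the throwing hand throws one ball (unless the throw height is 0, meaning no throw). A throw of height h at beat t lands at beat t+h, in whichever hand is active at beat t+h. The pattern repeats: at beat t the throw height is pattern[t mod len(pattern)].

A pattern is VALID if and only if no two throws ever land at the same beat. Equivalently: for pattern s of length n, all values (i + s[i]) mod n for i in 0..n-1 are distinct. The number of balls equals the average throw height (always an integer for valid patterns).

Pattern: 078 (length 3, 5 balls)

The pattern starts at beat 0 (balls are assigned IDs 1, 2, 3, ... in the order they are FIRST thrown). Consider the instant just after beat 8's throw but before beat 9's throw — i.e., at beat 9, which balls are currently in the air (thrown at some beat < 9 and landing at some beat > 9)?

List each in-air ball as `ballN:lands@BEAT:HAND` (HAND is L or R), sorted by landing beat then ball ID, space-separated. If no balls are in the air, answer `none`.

Beat 1 (R): throw ball1 h=7 -> lands@8:L; in-air after throw: [b1@8:L]
Beat 2 (L): throw ball2 h=8 -> lands@10:L; in-air after throw: [b1@8:L b2@10:L]
Beat 4 (L): throw ball3 h=7 -> lands@11:R; in-air after throw: [b1@8:L b2@10:L b3@11:R]
Beat 5 (R): throw ball4 h=8 -> lands@13:R; in-air after throw: [b1@8:L b2@10:L b3@11:R b4@13:R]
Beat 7 (R): throw ball5 h=7 -> lands@14:L; in-air after throw: [b1@8:L b2@10:L b3@11:R b4@13:R b5@14:L]
Beat 8 (L): throw ball1 h=8 -> lands@16:L; in-air after throw: [b2@10:L b3@11:R b4@13:R b5@14:L b1@16:L]

Answer: ball2:lands@10:L ball3:lands@11:R ball4:lands@13:R ball5:lands@14:L ball1:lands@16:L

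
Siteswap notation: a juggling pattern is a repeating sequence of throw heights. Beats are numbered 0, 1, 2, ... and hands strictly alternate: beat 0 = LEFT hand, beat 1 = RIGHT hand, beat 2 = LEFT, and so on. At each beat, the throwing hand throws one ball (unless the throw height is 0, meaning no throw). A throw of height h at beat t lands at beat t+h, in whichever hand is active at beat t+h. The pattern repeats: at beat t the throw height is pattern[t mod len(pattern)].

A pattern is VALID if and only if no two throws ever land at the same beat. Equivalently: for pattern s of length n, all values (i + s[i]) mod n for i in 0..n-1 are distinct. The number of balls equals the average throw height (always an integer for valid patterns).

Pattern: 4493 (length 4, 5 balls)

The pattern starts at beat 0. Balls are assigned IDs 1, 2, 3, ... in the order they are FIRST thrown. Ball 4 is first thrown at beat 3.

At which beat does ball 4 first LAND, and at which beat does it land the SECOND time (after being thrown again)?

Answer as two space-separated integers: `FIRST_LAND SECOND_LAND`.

Beat 0 (L): throw ball1 h=4 -> lands@4:L; in-air after throw: [b1@4:L]
Beat 1 (R): throw ball2 h=4 -> lands@5:R; in-air after throw: [b1@4:L b2@5:R]
Beat 2 (L): throw ball3 h=9 -> lands@11:R; in-air after throw: [b1@4:L b2@5:R b3@11:R]
Beat 3 (R): throw ball4 h=3 -> lands@6:L; in-air after throw: [b1@4:L b2@5:R b4@6:L b3@11:R]
Beat 4 (L): throw ball1 h=4 -> lands@8:L; in-air after throw: [b2@5:R b4@6:L b1@8:L b3@11:R]
Beat 5 (R): throw ball2 h=4 -> lands@9:R; in-air after throw: [b4@6:L b1@8:L b2@9:R b3@11:R]
Beat 6 (L): throw ball4 h=9 -> lands@15:R; in-air after throw: [b1@8:L b2@9:R b3@11:R b4@15:R]
Beat 7 (R): throw ball5 h=3 -> lands@10:L; in-air after throw: [b1@8:L b2@9:R b5@10:L b3@11:R b4@15:R]
Beat 8 (L): throw ball1 h=4 -> lands@12:L; in-air after throw: [b2@9:R b5@10:L b3@11:R b1@12:L b4@15:R]
Beat 9 (R): throw ball2 h=4 -> lands@13:R; in-air after throw: [b5@10:L b3@11:R b1@12:L b2@13:R b4@15:R]
Beat 10 (L): throw ball5 h=9 -> lands@19:R; in-air after throw: [b3@11:R b1@12:L b2@13:R b4@15:R b5@19:R]
Beat 11 (R): throw ball3 h=3 -> lands@14:L; in-air after throw: [b1@12:L b2@13:R b3@14:L b4@15:R b5@19:R]
Beat 12 (L): throw ball1 h=4 -> lands@16:L; in-air after throw: [b2@13:R b3@14:L b4@15:R b1@16:L b5@19:R]
Beat 13 (R): throw ball2 h=4 -> lands@17:R; in-air after throw: [b3@14:L b4@15:R b1@16:L b2@17:R b5@19:R]
Beat 14 (L): throw ball3 h=9 -> lands@23:R; in-air after throw: [b4@15:R b1@16:L b2@17:R b5@19:R b3@23:R]
Beat 15 (R): throw ball4 h=3 -> lands@18:L; in-air after throw: [b1@16:L b2@17:R b4@18:L b5@19:R b3@23:R]
Ball 4: thrown@3 h=3 -> first land @6; rethrown@6 h=9 -> second land @15

Answer: 6 15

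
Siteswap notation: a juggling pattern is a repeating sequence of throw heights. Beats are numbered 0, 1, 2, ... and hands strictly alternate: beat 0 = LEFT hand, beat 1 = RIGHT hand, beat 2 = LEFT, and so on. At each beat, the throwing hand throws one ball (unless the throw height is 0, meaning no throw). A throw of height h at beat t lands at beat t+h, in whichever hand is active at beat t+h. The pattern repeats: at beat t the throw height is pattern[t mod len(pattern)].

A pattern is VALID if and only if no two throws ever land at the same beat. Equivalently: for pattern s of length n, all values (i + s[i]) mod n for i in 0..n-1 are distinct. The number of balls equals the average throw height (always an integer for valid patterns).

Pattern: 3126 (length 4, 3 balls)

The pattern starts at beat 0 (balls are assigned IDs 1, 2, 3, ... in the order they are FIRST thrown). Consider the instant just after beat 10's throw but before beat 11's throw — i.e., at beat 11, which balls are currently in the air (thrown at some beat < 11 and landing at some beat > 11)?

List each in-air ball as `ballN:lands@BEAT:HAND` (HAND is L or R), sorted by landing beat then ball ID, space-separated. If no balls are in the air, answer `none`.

Beat 0 (L): throw ball1 h=3 -> lands@3:R; in-air after throw: [b1@3:R]
Beat 1 (R): throw ball2 h=1 -> lands@2:L; in-air after throw: [b2@2:L b1@3:R]
Beat 2 (L): throw ball2 h=2 -> lands@4:L; in-air after throw: [b1@3:R b2@4:L]
Beat 3 (R): throw ball1 h=6 -> lands@9:R; in-air after throw: [b2@4:L b1@9:R]
Beat 4 (L): throw ball2 h=3 -> lands@7:R; in-air after throw: [b2@7:R b1@9:R]
Beat 5 (R): throw ball3 h=1 -> lands@6:L; in-air after throw: [b3@6:L b2@7:R b1@9:R]
Beat 6 (L): throw ball3 h=2 -> lands@8:L; in-air after throw: [b2@7:R b3@8:L b1@9:R]
Beat 7 (R): throw ball2 h=6 -> lands@13:R; in-air after throw: [b3@8:L b1@9:R b2@13:R]
Beat 8 (L): throw ball3 h=3 -> lands@11:R; in-air after throw: [b1@9:R b3@11:R b2@13:R]
Beat 9 (R): throw ball1 h=1 -> lands@10:L; in-air after throw: [b1@10:L b3@11:R b2@13:R]
Beat 10 (L): throw ball1 h=2 -> lands@12:L; in-air after throw: [b3@11:R b1@12:L b2@13:R]
Beat 11 (R): throw ball3 h=6 -> lands@17:R; in-air after throw: [b1@12:L b2@13:R b3@17:R]

Answer: ball1:lands@12:L ball2:lands@13:R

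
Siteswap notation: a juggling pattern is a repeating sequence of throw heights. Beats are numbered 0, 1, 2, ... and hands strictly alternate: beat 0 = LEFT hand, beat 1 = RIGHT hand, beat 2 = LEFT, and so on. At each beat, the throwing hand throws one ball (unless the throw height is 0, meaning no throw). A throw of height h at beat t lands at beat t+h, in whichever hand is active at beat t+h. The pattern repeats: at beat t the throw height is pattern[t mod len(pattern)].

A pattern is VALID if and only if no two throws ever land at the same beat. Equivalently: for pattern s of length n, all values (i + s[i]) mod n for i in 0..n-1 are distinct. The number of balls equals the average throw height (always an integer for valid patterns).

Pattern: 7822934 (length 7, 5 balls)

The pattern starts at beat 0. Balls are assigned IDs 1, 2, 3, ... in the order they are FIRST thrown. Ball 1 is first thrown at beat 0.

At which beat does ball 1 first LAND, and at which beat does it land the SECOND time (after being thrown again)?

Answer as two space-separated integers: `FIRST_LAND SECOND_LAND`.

Beat 0 (L): throw ball1 h=7 -> lands@7:R; in-air after throw: [b1@7:R]
Beat 1 (R): throw ball2 h=8 -> lands@9:R; in-air after throw: [b1@7:R b2@9:R]
Beat 2 (L): throw ball3 h=2 -> lands@4:L; in-air after throw: [b3@4:L b1@7:R b2@9:R]
Beat 3 (R): throw ball4 h=2 -> lands@5:R; in-air after throw: [b3@4:L b4@5:R b1@7:R b2@9:R]
Beat 4 (L): throw ball3 h=9 -> lands@13:R; in-air after throw: [b4@5:R b1@7:R b2@9:R b3@13:R]
Beat 5 (R): throw ball4 h=3 -> lands@8:L; in-air after throw: [b1@7:R b4@8:L b2@9:R b3@13:R]
Beat 6 (L): throw ball5 h=4 -> lands@10:L; in-air after throw: [b1@7:R b4@8:L b2@9:R b5@10:L b3@13:R]
Beat 7 (R): throw ball1 h=7 -> lands@14:L; in-air after throw: [b4@8:L b2@9:R b5@10:L b3@13:R b1@14:L]
Beat 8 (L): throw ball4 h=8 -> lands@16:L; in-air after throw: [b2@9:R b5@10:L b3@13:R b1@14:L b4@16:L]
Beat 9 (R): throw ball2 h=2 -> lands@11:R; in-air after throw: [b5@10:L b2@11:R b3@13:R b1@14:L b4@16:L]
Beat 10 (L): throw ball5 h=2 -> lands@12:L; in-air after throw: [b2@11:R b5@12:L b3@13:R b1@14:L b4@16:L]
Beat 11 (R): throw ball2 h=9 -> lands@20:L; in-air after throw: [b5@12:L b3@13:R b1@14:L b4@16:L b2@20:L]
Beat 12 (L): throw ball5 h=3 -> lands@15:R; in-air after throw: [b3@13:R b1@14:L b5@15:R b4@16:L b2@20:L]
Beat 13 (R): throw ball3 h=4 -> lands@17:R; in-air after throw: [b1@14:L b5@15:R b4@16:L b3@17:R b2@20:L]
Beat 14 (L): throw ball1 h=7 -> lands@21:R; in-air after throw: [b5@15:R b4@16:L b3@17:R b2@20:L b1@21:R]
Ball 1: thrown@0 h=7 -> first land @7; rethrown@7 h=7 -> second land @14

Answer: 7 14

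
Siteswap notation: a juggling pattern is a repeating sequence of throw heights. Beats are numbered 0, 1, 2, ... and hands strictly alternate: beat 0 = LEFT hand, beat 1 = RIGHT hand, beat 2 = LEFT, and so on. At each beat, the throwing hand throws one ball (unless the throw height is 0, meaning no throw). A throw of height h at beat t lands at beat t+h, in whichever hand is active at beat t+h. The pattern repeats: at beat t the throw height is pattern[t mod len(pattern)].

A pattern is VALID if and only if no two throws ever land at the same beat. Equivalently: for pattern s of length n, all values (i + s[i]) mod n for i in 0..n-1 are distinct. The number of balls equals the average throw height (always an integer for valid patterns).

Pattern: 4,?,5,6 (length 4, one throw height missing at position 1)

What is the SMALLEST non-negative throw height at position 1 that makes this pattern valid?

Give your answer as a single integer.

i=0: (0 + 4) mod 4 = 0
i=1: s[i]=? (unknown)
i=2: (2 + 5) mod 4 = 3
i=3: (3 + 6) mod 4 = 1
Known residues: [0, 1, 3]; need a permutation of 0..3, so missing residue r = 2
Need (1 + s) mod 4 = 2; smallest s = (2 - 1) mod 4 = 1

Answer: 1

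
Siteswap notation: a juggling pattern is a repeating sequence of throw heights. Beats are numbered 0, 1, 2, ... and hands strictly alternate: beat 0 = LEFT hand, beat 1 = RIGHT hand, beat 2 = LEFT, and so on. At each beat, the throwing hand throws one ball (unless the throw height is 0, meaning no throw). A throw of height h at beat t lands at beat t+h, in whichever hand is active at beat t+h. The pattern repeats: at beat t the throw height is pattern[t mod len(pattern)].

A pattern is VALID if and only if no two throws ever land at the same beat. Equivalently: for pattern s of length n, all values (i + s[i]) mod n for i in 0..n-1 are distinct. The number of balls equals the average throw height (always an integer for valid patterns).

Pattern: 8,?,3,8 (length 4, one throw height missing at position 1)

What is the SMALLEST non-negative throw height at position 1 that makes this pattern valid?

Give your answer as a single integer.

i=0: (0 + 8) mod 4 = 0
i=1: s[i]=? (unknown)
i=2: (2 + 3) mod 4 = 1
i=3: (3 + 8) mod 4 = 3
Known residues: [0, 1, 3]; need a permutation of 0..3, so missing residue r = 2
Need (1 + s) mod 4 = 2; smallest s = (2 - 1) mod 4 = 1

Answer: 1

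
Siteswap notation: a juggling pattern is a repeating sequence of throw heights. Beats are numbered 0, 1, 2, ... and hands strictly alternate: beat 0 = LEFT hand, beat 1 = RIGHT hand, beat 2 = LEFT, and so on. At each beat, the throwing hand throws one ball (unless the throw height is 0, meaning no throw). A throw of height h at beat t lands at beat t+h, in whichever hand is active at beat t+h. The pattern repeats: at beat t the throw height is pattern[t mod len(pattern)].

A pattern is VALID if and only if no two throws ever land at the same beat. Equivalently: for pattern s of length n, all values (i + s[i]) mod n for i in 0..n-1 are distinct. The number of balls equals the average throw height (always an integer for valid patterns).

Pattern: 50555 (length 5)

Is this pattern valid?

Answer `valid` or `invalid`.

Answer: valid

Derivation:
i=0: (i + s[i]) mod n = (0 + 5) mod 5 = 0
i=1: (i + s[i]) mod n = (1 + 0) mod 5 = 1
i=2: (i + s[i]) mod n = (2 + 5) mod 5 = 2
i=3: (i + s[i]) mod n = (3 + 5) mod 5 = 3
i=4: (i + s[i]) mod n = (4 + 5) mod 5 = 4
Residues: [0, 1, 2, 3, 4], distinct: True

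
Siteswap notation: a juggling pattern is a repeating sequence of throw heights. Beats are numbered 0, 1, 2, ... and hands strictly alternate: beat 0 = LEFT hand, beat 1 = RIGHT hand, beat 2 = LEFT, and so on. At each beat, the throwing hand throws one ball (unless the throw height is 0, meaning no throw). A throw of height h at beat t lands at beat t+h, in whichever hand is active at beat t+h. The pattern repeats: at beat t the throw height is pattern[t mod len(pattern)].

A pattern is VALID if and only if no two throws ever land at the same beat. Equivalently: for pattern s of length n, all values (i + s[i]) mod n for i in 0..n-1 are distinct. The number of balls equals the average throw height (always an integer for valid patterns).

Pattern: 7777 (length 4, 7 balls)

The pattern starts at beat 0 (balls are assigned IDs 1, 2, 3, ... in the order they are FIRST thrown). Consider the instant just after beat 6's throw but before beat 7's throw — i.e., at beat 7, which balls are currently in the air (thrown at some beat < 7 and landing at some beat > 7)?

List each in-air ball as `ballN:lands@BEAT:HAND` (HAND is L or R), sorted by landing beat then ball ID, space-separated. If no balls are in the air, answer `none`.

Beat 0 (L): throw ball1 h=7 -> lands@7:R; in-air after throw: [b1@7:R]
Beat 1 (R): throw ball2 h=7 -> lands@8:L; in-air after throw: [b1@7:R b2@8:L]
Beat 2 (L): throw ball3 h=7 -> lands@9:R; in-air after throw: [b1@7:R b2@8:L b3@9:R]
Beat 3 (R): throw ball4 h=7 -> lands@10:L; in-air after throw: [b1@7:R b2@8:L b3@9:R b4@10:L]
Beat 4 (L): throw ball5 h=7 -> lands@11:R; in-air after throw: [b1@7:R b2@8:L b3@9:R b4@10:L b5@11:R]
Beat 5 (R): throw ball6 h=7 -> lands@12:L; in-air after throw: [b1@7:R b2@8:L b3@9:R b4@10:L b5@11:R b6@12:L]
Beat 6 (L): throw ball7 h=7 -> lands@13:R; in-air after throw: [b1@7:R b2@8:L b3@9:R b4@10:L b5@11:R b6@12:L b7@13:R]
Beat 7 (R): throw ball1 h=7 -> lands@14:L; in-air after throw: [b2@8:L b3@9:R b4@10:L b5@11:R b6@12:L b7@13:R b1@14:L]

Answer: ball2:lands@8:L ball3:lands@9:R ball4:lands@10:L ball5:lands@11:R ball6:lands@12:L ball7:lands@13:R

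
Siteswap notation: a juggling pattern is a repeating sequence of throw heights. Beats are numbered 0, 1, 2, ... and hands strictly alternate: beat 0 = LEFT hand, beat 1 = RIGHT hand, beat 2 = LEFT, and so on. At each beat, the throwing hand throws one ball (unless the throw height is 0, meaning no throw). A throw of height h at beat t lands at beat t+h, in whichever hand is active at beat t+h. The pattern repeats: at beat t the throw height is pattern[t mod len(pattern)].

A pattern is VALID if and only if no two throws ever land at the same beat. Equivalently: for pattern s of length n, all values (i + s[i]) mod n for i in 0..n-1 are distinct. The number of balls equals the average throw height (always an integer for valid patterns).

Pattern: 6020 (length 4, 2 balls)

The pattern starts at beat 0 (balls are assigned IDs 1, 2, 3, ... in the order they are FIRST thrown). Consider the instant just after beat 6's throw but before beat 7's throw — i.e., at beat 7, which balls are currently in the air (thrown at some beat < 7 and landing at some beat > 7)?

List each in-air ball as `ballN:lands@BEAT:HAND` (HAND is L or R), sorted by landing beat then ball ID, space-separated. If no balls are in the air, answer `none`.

Answer: ball1:lands@8:L ball2:lands@10:L

Derivation:
Beat 0 (L): throw ball1 h=6 -> lands@6:L; in-air after throw: [b1@6:L]
Beat 2 (L): throw ball2 h=2 -> lands@4:L; in-air after throw: [b2@4:L b1@6:L]
Beat 4 (L): throw ball2 h=6 -> lands@10:L; in-air after throw: [b1@6:L b2@10:L]
Beat 6 (L): throw ball1 h=2 -> lands@8:L; in-air after throw: [b1@8:L b2@10:L]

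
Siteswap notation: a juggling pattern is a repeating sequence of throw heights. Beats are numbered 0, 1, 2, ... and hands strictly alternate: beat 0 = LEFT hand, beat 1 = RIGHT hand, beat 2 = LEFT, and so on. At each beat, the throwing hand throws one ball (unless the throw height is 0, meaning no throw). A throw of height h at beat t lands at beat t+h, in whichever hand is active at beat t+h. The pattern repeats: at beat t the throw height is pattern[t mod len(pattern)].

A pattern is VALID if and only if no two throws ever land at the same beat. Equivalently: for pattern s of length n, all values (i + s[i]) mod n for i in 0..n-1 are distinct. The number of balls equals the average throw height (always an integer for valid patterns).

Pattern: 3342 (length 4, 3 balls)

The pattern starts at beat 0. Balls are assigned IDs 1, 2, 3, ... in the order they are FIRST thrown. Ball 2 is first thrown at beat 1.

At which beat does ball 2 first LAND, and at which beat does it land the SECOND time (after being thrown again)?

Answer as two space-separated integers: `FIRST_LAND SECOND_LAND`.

Beat 0 (L): throw ball1 h=3 -> lands@3:R; in-air after throw: [b1@3:R]
Beat 1 (R): throw ball2 h=3 -> lands@4:L; in-air after throw: [b1@3:R b2@4:L]
Beat 2 (L): throw ball3 h=4 -> lands@6:L; in-air after throw: [b1@3:R b2@4:L b3@6:L]
Beat 3 (R): throw ball1 h=2 -> lands@5:R; in-air after throw: [b2@4:L b1@5:R b3@6:L]
Beat 4 (L): throw ball2 h=3 -> lands@7:R; in-air after throw: [b1@5:R b3@6:L b2@7:R]
Beat 5 (R): throw ball1 h=3 -> lands@8:L; in-air after throw: [b3@6:L b2@7:R b1@8:L]
Beat 6 (L): throw ball3 h=4 -> lands@10:L; in-air after throw: [b2@7:R b1@8:L b3@10:L]
Beat 7 (R): throw ball2 h=2 -> lands@9:R; in-air after throw: [b1@8:L b2@9:R b3@10:L]
Ball 2: thrown@1 h=3 -> first land @4; rethrown@4 h=3 -> second land @7

Answer: 4 7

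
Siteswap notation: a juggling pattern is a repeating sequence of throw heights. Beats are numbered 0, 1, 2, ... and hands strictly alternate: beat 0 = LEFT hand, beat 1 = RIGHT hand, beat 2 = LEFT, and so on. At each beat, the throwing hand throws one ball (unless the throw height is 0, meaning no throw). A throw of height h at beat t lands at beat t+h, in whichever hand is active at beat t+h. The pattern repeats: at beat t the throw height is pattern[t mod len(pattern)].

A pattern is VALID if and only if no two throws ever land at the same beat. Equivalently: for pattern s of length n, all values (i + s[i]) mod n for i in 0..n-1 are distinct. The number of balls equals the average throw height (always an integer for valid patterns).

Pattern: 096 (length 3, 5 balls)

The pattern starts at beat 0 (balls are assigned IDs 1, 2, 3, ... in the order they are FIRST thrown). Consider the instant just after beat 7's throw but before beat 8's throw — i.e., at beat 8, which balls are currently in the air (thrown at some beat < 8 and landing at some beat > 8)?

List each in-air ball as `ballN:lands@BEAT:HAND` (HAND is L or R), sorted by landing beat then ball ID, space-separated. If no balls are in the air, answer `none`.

Answer: ball1:lands@10:L ball4:lands@11:R ball3:lands@13:R ball5:lands@16:L

Derivation:
Beat 1 (R): throw ball1 h=9 -> lands@10:L; in-air after throw: [b1@10:L]
Beat 2 (L): throw ball2 h=6 -> lands@8:L; in-air after throw: [b2@8:L b1@10:L]
Beat 4 (L): throw ball3 h=9 -> lands@13:R; in-air after throw: [b2@8:L b1@10:L b3@13:R]
Beat 5 (R): throw ball4 h=6 -> lands@11:R; in-air after throw: [b2@8:L b1@10:L b4@11:R b3@13:R]
Beat 7 (R): throw ball5 h=9 -> lands@16:L; in-air after throw: [b2@8:L b1@10:L b4@11:R b3@13:R b5@16:L]
Beat 8 (L): throw ball2 h=6 -> lands@14:L; in-air after throw: [b1@10:L b4@11:R b3@13:R b2@14:L b5@16:L]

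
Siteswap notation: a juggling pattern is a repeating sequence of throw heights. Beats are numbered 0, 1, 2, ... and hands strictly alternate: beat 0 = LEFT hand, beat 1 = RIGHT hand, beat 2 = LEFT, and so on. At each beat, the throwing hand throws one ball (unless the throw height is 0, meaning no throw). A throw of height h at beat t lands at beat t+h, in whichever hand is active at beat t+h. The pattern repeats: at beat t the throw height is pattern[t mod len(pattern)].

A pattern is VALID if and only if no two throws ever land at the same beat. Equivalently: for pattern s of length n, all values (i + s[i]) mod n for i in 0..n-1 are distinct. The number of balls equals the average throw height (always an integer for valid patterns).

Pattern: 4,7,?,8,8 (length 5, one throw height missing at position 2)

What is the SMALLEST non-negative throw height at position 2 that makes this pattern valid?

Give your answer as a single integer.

i=0: (0 + 4) mod 5 = 4
i=1: (1 + 7) mod 5 = 3
i=2: s[i]=? (unknown)
i=3: (3 + 8) mod 5 = 1
i=4: (4 + 8) mod 5 = 2
Known residues: [1, 2, 3, 4]; need a permutation of 0..4, so missing residue r = 0
Need (2 + s) mod 5 = 0; smallest s = (0 - 2) mod 5 = 3

Answer: 3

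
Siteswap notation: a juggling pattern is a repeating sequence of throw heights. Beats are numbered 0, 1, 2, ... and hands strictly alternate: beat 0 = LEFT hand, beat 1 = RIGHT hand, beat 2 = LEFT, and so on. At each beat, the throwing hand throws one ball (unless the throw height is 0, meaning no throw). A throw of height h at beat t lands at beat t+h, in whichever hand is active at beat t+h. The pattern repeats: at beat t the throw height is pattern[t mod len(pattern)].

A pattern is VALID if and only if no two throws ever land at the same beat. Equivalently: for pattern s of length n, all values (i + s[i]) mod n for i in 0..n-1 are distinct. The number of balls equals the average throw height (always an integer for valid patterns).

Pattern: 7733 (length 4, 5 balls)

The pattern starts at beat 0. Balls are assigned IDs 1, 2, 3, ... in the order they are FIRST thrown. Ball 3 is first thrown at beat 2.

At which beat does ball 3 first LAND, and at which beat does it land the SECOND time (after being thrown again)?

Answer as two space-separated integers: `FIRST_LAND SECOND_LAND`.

Beat 0 (L): throw ball1 h=7 -> lands@7:R; in-air after throw: [b1@7:R]
Beat 1 (R): throw ball2 h=7 -> lands@8:L; in-air after throw: [b1@7:R b2@8:L]
Beat 2 (L): throw ball3 h=3 -> lands@5:R; in-air after throw: [b3@5:R b1@7:R b2@8:L]
Beat 3 (R): throw ball4 h=3 -> lands@6:L; in-air after throw: [b3@5:R b4@6:L b1@7:R b2@8:L]
Beat 4 (L): throw ball5 h=7 -> lands@11:R; in-air after throw: [b3@5:R b4@6:L b1@7:R b2@8:L b5@11:R]
Beat 5 (R): throw ball3 h=7 -> lands@12:L; in-air after throw: [b4@6:L b1@7:R b2@8:L b5@11:R b3@12:L]
Beat 6 (L): throw ball4 h=3 -> lands@9:R; in-air after throw: [b1@7:R b2@8:L b4@9:R b5@11:R b3@12:L]
Beat 7 (R): throw ball1 h=3 -> lands@10:L; in-air after throw: [b2@8:L b4@9:R b1@10:L b5@11:R b3@12:L]
Beat 8 (L): throw ball2 h=7 -> lands@15:R; in-air after throw: [b4@9:R b1@10:L b5@11:R b3@12:L b2@15:R]
Beat 9 (R): throw ball4 h=7 -> lands@16:L; in-air after throw: [b1@10:L b5@11:R b3@12:L b2@15:R b4@16:L]
Beat 10 (L): throw ball1 h=3 -> lands@13:R; in-air after throw: [b5@11:R b3@12:L b1@13:R b2@15:R b4@16:L]
Beat 11 (R): throw ball5 h=3 -> lands@14:L; in-air after throw: [b3@12:L b1@13:R b5@14:L b2@15:R b4@16:L]
Ball 3: thrown@2 h=3 -> first land @5; rethrown@5 h=7 -> second land @12

Answer: 5 12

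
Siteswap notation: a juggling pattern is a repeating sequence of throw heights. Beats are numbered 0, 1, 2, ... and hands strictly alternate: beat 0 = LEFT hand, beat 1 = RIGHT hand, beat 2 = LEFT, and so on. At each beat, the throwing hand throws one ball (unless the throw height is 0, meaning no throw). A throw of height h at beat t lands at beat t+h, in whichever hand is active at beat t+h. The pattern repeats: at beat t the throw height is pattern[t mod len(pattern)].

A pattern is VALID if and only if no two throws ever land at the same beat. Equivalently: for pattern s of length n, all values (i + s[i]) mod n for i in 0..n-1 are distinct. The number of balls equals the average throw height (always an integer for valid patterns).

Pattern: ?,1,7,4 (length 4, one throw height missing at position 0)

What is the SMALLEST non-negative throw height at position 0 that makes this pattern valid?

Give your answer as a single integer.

i=0: s[i]=? (unknown)
i=1: (1 + 1) mod 4 = 2
i=2: (2 + 7) mod 4 = 1
i=3: (3 + 4) mod 4 = 3
Known residues: [1, 2, 3]; need a permutation of 0..3, so missing residue r = 0
Need (0 + s) mod 4 = 0; smallest s = (0 - 0) mod 4 = 0

Answer: 0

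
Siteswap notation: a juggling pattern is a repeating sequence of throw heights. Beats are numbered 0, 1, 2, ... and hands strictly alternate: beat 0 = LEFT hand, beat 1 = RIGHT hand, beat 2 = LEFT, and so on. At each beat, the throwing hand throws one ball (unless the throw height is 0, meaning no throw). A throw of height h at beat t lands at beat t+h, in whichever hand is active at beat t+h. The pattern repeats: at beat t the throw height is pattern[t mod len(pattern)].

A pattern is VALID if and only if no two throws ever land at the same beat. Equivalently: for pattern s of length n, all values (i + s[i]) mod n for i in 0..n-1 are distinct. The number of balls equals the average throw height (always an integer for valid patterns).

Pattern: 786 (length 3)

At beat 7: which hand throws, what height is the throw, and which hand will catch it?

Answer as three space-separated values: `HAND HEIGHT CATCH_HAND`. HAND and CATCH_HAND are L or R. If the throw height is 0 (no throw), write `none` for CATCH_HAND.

Beat 7: 7 mod 2 = 1, so hand = R
Throw height = pattern[7 mod 3] = pattern[1] = 8
Lands at beat 7+8=15, 15 mod 2 = 1, so catch hand = R

Answer: R 8 R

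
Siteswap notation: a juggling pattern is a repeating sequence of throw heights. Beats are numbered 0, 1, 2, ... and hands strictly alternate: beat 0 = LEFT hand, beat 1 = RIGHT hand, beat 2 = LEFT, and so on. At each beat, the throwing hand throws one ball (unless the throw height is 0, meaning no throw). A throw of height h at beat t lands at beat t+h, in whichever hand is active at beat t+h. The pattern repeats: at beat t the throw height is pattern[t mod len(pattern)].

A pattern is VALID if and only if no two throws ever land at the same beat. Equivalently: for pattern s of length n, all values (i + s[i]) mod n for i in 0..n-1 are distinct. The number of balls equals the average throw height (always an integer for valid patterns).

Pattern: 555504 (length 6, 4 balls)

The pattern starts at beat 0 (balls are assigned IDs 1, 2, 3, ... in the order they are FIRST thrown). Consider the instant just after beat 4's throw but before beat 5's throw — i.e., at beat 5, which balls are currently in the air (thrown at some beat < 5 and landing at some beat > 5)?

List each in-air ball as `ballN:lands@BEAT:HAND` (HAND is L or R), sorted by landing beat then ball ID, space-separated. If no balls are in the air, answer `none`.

Beat 0 (L): throw ball1 h=5 -> lands@5:R; in-air after throw: [b1@5:R]
Beat 1 (R): throw ball2 h=5 -> lands@6:L; in-air after throw: [b1@5:R b2@6:L]
Beat 2 (L): throw ball3 h=5 -> lands@7:R; in-air after throw: [b1@5:R b2@6:L b3@7:R]
Beat 3 (R): throw ball4 h=5 -> lands@8:L; in-air after throw: [b1@5:R b2@6:L b3@7:R b4@8:L]
Beat 5 (R): throw ball1 h=4 -> lands@9:R; in-air after throw: [b2@6:L b3@7:R b4@8:L b1@9:R]

Answer: ball2:lands@6:L ball3:lands@7:R ball4:lands@8:L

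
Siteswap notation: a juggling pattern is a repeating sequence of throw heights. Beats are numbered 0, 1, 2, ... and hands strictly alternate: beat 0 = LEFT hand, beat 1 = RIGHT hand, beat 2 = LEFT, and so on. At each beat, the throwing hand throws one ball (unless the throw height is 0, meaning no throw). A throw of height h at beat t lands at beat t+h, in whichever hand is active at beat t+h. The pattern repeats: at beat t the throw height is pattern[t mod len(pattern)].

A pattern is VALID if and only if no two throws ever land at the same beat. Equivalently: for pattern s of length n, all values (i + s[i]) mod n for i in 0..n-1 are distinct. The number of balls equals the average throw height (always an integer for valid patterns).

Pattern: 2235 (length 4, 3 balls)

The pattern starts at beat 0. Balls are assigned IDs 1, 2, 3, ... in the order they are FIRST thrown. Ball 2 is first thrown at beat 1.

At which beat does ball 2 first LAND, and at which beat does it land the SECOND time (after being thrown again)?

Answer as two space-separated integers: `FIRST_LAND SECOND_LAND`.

Beat 0 (L): throw ball1 h=2 -> lands@2:L; in-air after throw: [b1@2:L]
Beat 1 (R): throw ball2 h=2 -> lands@3:R; in-air after throw: [b1@2:L b2@3:R]
Beat 2 (L): throw ball1 h=3 -> lands@5:R; in-air after throw: [b2@3:R b1@5:R]
Beat 3 (R): throw ball2 h=5 -> lands@8:L; in-air after throw: [b1@5:R b2@8:L]
Beat 4 (L): throw ball3 h=2 -> lands@6:L; in-air after throw: [b1@5:R b3@6:L b2@8:L]
Beat 5 (R): throw ball1 h=2 -> lands@7:R; in-air after throw: [b3@6:L b1@7:R b2@8:L]
Beat 6 (L): throw ball3 h=3 -> lands@9:R; in-air after throw: [b1@7:R b2@8:L b3@9:R]
Beat 7 (R): throw ball1 h=5 -> lands@12:L; in-air after throw: [b2@8:L b3@9:R b1@12:L]
Beat 8 (L): throw ball2 h=2 -> lands@10:L; in-air after throw: [b3@9:R b2@10:L b1@12:L]
Ball 2: thrown@1 h=2 -> first land @3; rethrown@3 h=5 -> second land @8

Answer: 3 8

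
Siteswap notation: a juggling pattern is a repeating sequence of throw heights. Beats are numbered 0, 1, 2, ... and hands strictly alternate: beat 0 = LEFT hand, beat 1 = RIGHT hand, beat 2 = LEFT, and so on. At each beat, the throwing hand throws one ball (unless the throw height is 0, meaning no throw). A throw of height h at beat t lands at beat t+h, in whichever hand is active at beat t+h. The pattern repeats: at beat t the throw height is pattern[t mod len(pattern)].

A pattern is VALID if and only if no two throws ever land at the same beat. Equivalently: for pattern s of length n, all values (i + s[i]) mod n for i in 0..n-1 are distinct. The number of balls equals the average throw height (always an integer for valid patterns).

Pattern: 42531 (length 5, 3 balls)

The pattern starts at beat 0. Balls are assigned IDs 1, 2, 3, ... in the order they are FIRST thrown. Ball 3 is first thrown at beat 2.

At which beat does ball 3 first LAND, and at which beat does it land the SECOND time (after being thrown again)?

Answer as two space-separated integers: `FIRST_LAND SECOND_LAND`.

Answer: 7 12

Derivation:
Beat 0 (L): throw ball1 h=4 -> lands@4:L; in-air after throw: [b1@4:L]
Beat 1 (R): throw ball2 h=2 -> lands@3:R; in-air after throw: [b2@3:R b1@4:L]
Beat 2 (L): throw ball3 h=5 -> lands@7:R; in-air after throw: [b2@3:R b1@4:L b3@7:R]
Beat 3 (R): throw ball2 h=3 -> lands@6:L; in-air after throw: [b1@4:L b2@6:L b3@7:R]
Beat 4 (L): throw ball1 h=1 -> lands@5:R; in-air after throw: [b1@5:R b2@6:L b3@7:R]
Beat 5 (R): throw ball1 h=4 -> lands@9:R; in-air after throw: [b2@6:L b3@7:R b1@9:R]
Beat 6 (L): throw ball2 h=2 -> lands@8:L; in-air after throw: [b3@7:R b2@8:L b1@9:R]
Beat 7 (R): throw ball3 h=5 -> lands@12:L; in-air after throw: [b2@8:L b1@9:R b3@12:L]
Beat 8 (L): throw ball2 h=3 -> lands@11:R; in-air after throw: [b1@9:R b2@11:R b3@12:L]
Beat 9 (R): throw ball1 h=1 -> lands@10:L; in-air after throw: [b1@10:L b2@11:R b3@12:L]
Beat 10 (L): throw ball1 h=4 -> lands@14:L; in-air after throw: [b2@11:R b3@12:L b1@14:L]
Beat 11 (R): throw ball2 h=2 -> lands@13:R; in-air after throw: [b3@12:L b2@13:R b1@14:L]
Beat 12 (L): throw ball3 h=5 -> lands@17:R; in-air after throw: [b2@13:R b1@14:L b3@17:R]
Ball 3: thrown@2 h=5 -> first land @7; rethrown@7 h=5 -> second land @12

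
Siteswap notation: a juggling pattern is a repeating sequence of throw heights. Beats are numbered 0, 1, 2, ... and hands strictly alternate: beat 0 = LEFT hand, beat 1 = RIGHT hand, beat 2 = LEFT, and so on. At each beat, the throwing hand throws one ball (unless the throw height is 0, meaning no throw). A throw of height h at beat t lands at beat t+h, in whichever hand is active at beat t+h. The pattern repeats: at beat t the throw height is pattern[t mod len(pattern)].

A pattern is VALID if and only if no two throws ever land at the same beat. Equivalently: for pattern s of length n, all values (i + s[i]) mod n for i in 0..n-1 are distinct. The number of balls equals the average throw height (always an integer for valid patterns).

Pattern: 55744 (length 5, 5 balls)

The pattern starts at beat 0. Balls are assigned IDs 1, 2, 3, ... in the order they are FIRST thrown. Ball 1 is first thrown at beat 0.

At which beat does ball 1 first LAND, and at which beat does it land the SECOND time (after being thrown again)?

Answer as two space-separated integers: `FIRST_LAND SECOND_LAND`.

Beat 0 (L): throw ball1 h=5 -> lands@5:R; in-air after throw: [b1@5:R]
Beat 1 (R): throw ball2 h=5 -> lands@6:L; in-air after throw: [b1@5:R b2@6:L]
Beat 2 (L): throw ball3 h=7 -> lands@9:R; in-air after throw: [b1@5:R b2@6:L b3@9:R]
Beat 3 (R): throw ball4 h=4 -> lands@7:R; in-air after throw: [b1@5:R b2@6:L b4@7:R b3@9:R]
Beat 4 (L): throw ball5 h=4 -> lands@8:L; in-air after throw: [b1@5:R b2@6:L b4@7:R b5@8:L b3@9:R]
Beat 5 (R): throw ball1 h=5 -> lands@10:L; in-air after throw: [b2@6:L b4@7:R b5@8:L b3@9:R b1@10:L]
Beat 6 (L): throw ball2 h=5 -> lands@11:R; in-air after throw: [b4@7:R b5@8:L b3@9:R b1@10:L b2@11:R]
Beat 7 (R): throw ball4 h=7 -> lands@14:L; in-air after throw: [b5@8:L b3@9:R b1@10:L b2@11:R b4@14:L]
Beat 8 (L): throw ball5 h=4 -> lands@12:L; in-air after throw: [b3@9:R b1@10:L b2@11:R b5@12:L b4@14:L]
Beat 9 (R): throw ball3 h=4 -> lands@13:R; in-air after throw: [b1@10:L b2@11:R b5@12:L b3@13:R b4@14:L]
Beat 10 (L): throw ball1 h=5 -> lands@15:R; in-air after throw: [b2@11:R b5@12:L b3@13:R b4@14:L b1@15:R]
Ball 1: thrown@0 h=5 -> first land @5; rethrown@5 h=5 -> second land @10

Answer: 5 10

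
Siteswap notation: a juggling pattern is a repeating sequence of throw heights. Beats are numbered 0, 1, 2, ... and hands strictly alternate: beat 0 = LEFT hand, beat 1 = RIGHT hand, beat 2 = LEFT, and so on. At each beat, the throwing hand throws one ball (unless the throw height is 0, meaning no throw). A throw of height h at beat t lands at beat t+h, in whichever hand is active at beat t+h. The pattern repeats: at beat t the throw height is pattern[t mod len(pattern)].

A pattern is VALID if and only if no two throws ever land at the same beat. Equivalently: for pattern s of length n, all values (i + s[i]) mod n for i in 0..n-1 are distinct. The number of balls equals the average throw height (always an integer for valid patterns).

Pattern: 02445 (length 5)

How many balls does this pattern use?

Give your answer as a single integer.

Answer: 3

Derivation:
Pattern = [0, 2, 4, 4, 5], length n = 5
  position 0: throw height = 0, running sum = 0
  position 1: throw height = 2, running sum = 2
  position 2: throw height = 4, running sum = 6
  position 3: throw height = 4, running sum = 10
  position 4: throw height = 5, running sum = 15
Total sum = 15; balls = sum / n = 15 / 5 = 3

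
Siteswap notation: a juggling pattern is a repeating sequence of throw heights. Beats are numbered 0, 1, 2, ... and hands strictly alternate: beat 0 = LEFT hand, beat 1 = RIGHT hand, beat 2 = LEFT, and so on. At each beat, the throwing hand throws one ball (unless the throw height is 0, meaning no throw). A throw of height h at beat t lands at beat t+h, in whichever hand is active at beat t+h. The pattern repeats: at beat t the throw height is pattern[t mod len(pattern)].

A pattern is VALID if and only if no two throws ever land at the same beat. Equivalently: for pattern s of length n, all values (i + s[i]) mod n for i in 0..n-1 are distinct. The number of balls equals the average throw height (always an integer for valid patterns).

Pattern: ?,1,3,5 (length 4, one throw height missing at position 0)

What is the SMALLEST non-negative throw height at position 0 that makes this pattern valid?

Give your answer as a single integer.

i=0: s[i]=? (unknown)
i=1: (1 + 1) mod 4 = 2
i=2: (2 + 3) mod 4 = 1
i=3: (3 + 5) mod 4 = 0
Known residues: [0, 1, 2]; need a permutation of 0..3, so missing residue r = 3
Need (0 + s) mod 4 = 3; smallest s = (3 - 0) mod 4 = 3

Answer: 3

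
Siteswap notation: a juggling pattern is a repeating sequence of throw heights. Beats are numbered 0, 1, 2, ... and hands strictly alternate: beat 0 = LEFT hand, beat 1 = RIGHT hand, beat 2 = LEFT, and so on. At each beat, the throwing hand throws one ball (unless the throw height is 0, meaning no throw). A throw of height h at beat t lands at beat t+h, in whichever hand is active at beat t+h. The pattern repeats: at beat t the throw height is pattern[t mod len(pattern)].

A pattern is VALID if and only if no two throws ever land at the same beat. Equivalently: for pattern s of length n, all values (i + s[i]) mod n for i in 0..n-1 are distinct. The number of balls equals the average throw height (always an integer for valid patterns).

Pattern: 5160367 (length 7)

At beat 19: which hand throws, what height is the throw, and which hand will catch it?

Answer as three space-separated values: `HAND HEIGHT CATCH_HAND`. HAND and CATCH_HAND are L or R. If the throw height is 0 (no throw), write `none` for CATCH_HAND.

Answer: R 6 R

Derivation:
Beat 19: 19 mod 2 = 1, so hand = R
Throw height = pattern[19 mod 7] = pattern[5] = 6
Lands at beat 19+6=25, 25 mod 2 = 1, so catch hand = R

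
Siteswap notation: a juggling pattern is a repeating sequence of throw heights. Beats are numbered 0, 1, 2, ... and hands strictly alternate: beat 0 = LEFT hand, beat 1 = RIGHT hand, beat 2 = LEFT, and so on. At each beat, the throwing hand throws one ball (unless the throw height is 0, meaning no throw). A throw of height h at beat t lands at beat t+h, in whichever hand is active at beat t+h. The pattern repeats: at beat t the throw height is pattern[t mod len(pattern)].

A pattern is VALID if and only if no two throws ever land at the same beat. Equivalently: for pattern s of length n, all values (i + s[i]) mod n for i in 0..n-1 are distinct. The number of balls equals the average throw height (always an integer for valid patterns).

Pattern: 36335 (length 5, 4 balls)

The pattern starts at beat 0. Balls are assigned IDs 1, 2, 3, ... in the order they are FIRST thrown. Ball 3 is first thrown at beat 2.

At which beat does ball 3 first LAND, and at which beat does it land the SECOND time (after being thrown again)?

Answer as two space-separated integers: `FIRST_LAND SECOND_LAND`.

Answer: 5 8

Derivation:
Beat 0 (L): throw ball1 h=3 -> lands@3:R; in-air after throw: [b1@3:R]
Beat 1 (R): throw ball2 h=6 -> lands@7:R; in-air after throw: [b1@3:R b2@7:R]
Beat 2 (L): throw ball3 h=3 -> lands@5:R; in-air after throw: [b1@3:R b3@5:R b2@7:R]
Beat 3 (R): throw ball1 h=3 -> lands@6:L; in-air after throw: [b3@5:R b1@6:L b2@7:R]
Beat 4 (L): throw ball4 h=5 -> lands@9:R; in-air after throw: [b3@5:R b1@6:L b2@7:R b4@9:R]
Beat 5 (R): throw ball3 h=3 -> lands@8:L; in-air after throw: [b1@6:L b2@7:R b3@8:L b4@9:R]
Beat 6 (L): throw ball1 h=6 -> lands@12:L; in-air after throw: [b2@7:R b3@8:L b4@9:R b1@12:L]
Beat 7 (R): throw ball2 h=3 -> lands@10:L; in-air after throw: [b3@8:L b4@9:R b2@10:L b1@12:L]
Beat 8 (L): throw ball3 h=3 -> lands@11:R; in-air after throw: [b4@9:R b2@10:L b3@11:R b1@12:L]
Ball 3: thrown@2 h=3 -> first land @5; rethrown@5 h=3 -> second land @8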